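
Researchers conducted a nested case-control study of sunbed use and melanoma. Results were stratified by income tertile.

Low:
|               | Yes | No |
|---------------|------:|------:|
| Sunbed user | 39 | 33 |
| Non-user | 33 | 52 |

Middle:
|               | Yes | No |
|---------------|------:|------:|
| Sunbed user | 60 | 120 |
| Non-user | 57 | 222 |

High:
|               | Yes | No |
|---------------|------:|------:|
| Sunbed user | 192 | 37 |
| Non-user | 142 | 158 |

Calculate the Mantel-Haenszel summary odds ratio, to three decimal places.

3.125

OR_MH = Σ(aᵢdᵢ/nᵢ) / Σ(bᵢcᵢ/nᵢ), where nᵢ is the stratum total.
Stratum 1 (Low): n = 157; a·d/n = 39·52/157 = 12.9172; b·c/n = 33·33/157 = 6.9363
Stratum 2 (Middle): n = 459; a·d/n = 60·222/459 = 29.0196; b·c/n = 120·57/459 = 14.9020
Stratum 3 (High): n = 529; a·d/n = 192·158/529 = 57.3459; b·c/n = 37·142/529 = 9.9319
OR_MH = (12.9172 + 29.0196 + 57.3459) / (6.9363 + 14.9020 + 9.9319) = 99.2827 / 31.7702 = 3.12503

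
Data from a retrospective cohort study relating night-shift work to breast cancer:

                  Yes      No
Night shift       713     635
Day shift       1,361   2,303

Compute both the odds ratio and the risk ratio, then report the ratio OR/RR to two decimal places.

Cells: a = 713, b = 635, c = 1361, d = 2303.
OR = (713·2303)/(635·1361) = 1642039/864235 = 1.89999
Risk in exposed = 713/1348 = 0.52893; risk in unexposed = 1361/3664 = 0.37145; RR = 1.42396
OR/RR = 1.89999 / 1.42396 = 1.33430
The outcome is not rare, so the OR lies further from 1 than the RR.

1.33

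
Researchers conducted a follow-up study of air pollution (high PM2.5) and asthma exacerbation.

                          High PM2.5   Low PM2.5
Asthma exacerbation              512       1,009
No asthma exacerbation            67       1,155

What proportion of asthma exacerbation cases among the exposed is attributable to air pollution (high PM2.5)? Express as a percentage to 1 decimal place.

47.3

Reading the table with exposure as columns: a = 512 (High PM2.5, case), b = 67 (High PM2.5, non-case), c = 1009 (Low PM2.5, case), d = 1155.
Risk in exposed = 512/579 = 0.88428; risk in unexposed = 1009/2164 = 0.46627.
RR = 0.88428/0.46627 = 1.89652
AR% = (RR − 1)/RR × 100 = (1.89652 − 1)/1.89652 × 100 = 47.2719%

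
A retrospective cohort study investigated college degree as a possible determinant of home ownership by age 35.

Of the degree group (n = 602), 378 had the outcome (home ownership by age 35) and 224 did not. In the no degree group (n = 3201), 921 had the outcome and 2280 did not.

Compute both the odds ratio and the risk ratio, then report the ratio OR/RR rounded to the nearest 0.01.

From the description: a = 378, b = 224, c = 921, d = 2280.
OR = (378·2280)/(224·921) = 861840/206304 = 4.17752
Risk in exposed = 378/602 = 0.62791; risk in unexposed = 921/3201 = 0.28772; RR = 2.18233
OR/RR = 4.17752 / 2.18233 = 1.91425
The outcome is not rare, so the OR lies further from 1 than the RR.

1.91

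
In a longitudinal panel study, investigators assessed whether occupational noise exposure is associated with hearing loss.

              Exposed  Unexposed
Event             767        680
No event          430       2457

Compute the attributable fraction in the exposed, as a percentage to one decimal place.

Reading the table with exposure as columns: a = 767 (Exposed, case), b = 430 (Exposed, non-case), c = 680 (Unexposed, case), d = 2457.
Risk in exposed = 767/1197 = 0.64077; risk in unexposed = 680/3137 = 0.21677.
RR = 0.64077/0.21677 = 2.95602
AR% = (RR − 1)/RR × 100 = (2.95602 − 1)/2.95602 × 100 = 66.1707%

66.2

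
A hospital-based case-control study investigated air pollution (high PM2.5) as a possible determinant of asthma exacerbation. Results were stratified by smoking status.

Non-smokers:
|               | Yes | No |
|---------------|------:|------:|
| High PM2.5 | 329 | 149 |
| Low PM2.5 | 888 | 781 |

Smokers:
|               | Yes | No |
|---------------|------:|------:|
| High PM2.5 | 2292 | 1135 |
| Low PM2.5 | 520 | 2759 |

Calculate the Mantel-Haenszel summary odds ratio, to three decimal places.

OR_MH = Σ(aᵢdᵢ/nᵢ) / Σ(bᵢcᵢ/nᵢ), where nᵢ is the stratum total.
Stratum 1 (Non-smokers): n = 2147; a·d/n = 329·781/2147 = 119.6782; b·c/n = 149·888/2147 = 61.6265
Stratum 2 (Smokers): n = 6706; a·d/n = 2292·2759/6706 = 942.9806; b·c/n = 1135·520/6706 = 88.0107
OR_MH = (119.6782 + 942.9806) / (61.6265 + 88.0107) = 1062.6588 / 149.6372 = 7.10157

7.102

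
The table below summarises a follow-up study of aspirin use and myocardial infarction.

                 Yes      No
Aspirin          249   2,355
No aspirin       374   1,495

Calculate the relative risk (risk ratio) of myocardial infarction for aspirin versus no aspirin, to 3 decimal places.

0.478

Cells: a = 249, b = 2355, c = 374, d = 1495.
Risk in exposed = 249/2604 = 0.09562; risk in unexposed = 374/1869 = 0.20011.
RR = 0.09562 / 0.20011 = 0.47785
The risk is 52% lower among the exposed than among the unexposed.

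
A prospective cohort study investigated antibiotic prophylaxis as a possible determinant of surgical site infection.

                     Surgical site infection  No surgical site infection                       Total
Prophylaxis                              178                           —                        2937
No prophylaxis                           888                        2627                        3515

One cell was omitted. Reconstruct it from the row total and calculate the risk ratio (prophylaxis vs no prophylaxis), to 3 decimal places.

The missing cell is in the exposed row: 2937 − 178 = 2759.
So a = 178, b = 2759, c = 888, d = 2627.
RR = [a/(a+b)] / [c/(c+d)] = (178/2937) / (888/3515) = 0.06061/0.25263 = 0.23990

0.240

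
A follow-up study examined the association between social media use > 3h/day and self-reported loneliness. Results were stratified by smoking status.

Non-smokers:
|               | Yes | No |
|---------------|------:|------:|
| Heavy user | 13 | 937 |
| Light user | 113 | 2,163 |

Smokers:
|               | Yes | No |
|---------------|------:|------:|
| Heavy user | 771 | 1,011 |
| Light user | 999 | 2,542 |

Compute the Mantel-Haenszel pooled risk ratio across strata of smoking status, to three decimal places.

RR_MH = Σ(aᵢ·n₀ᵢ/nᵢ) / Σ(cᵢ·n₁ᵢ/nᵢ), with n₁ᵢ = aᵢ+bᵢ (exposed), n₀ᵢ = cᵢ+dᵢ (unexposed), nᵢ = n₁ᵢ+n₀ᵢ.
Stratum 1 (Non-smokers): n₁ = 950, n₀ = 2276, n = 3226; a·n₀/n = 13·2276/3226 = 9.1717; c·n₁/n = 113·950/3226 = 33.2765
Stratum 2 (Smokers): n₁ = 1782, n₀ = 3541, n = 5323; a·n₀/n = 771·3541/5323 = 512.8895; c·n₁/n = 999·1782/5323 = 334.4389
RR_MH = (9.1717 + 512.8895) / (33.2765 + 334.4389) = 522.0613 / 367.7154 = 1.41974

1.420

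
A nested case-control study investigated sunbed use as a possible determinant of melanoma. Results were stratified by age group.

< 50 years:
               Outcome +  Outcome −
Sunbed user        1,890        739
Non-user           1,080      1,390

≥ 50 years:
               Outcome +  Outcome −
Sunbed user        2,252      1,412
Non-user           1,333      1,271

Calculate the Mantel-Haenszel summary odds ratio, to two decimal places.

2.13

OR_MH = Σ(aᵢdᵢ/nᵢ) / Σ(bᵢcᵢ/nᵢ), where nᵢ is the stratum total.
Stratum 1 (< 50 years): n = 5099; a·d/n = 1890·1390/5099 = 515.2187; b·c/n = 739·1080/5099 = 156.5248
Stratum 2 (≥ 50 years): n = 6268; a·d/n = 2252·1271/6268 = 456.6516; b·c/n = 1412·1333/6268 = 300.2865
OR_MH = (515.2187 + 456.6516) / (156.5248 + 300.2865) = 971.8702 / 456.8113 = 2.12751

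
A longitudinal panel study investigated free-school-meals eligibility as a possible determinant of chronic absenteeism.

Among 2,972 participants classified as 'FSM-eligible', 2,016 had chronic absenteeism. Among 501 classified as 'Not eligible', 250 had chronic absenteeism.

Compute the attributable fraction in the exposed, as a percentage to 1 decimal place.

From the description: a = 2016, b = 956, c = 250, d = 251.
Risk in exposed = 2016/2972 = 0.67833; risk in unexposed = 250/501 = 0.49900.
RR = 0.67833/0.49900 = 1.35938
AR% = (RR − 1)/RR × 100 = (1.35938 − 1)/1.35938 × 100 = 26.4368%

26.4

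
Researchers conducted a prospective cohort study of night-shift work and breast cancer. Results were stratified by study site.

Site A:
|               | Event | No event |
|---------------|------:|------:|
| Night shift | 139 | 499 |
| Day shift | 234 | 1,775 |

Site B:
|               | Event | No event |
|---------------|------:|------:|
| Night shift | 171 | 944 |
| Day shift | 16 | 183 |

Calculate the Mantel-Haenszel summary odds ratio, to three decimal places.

OR_MH = Σ(aᵢdᵢ/nᵢ) / Σ(bᵢcᵢ/nᵢ), where nᵢ is the stratum total.
Stratum 1 (Site A): n = 2647; a·d/n = 139·1775/2647 = 93.2093; b·c/n = 499·234/2647 = 44.1126
Stratum 2 (Site B): n = 1314; a·d/n = 171·183/1314 = 23.8151; b·c/n = 944·16/1314 = 11.4947
OR_MH = (93.2093 + 23.8151) / (44.1126 + 11.4947) = 117.0244 / 55.6073 = 2.10448

2.104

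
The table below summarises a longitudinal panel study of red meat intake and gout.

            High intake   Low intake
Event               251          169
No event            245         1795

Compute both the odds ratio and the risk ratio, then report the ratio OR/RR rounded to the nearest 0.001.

1.850

Reading the table with exposure as columns: a = 251 (High intake, case), b = 245 (High intake, non-case), c = 169 (Low intake, case), d = 1795.
OR = (251·1795)/(245·169) = 450545/41405 = 10.88142
Risk in exposed = 251/496 = 0.50605; risk in unexposed = 169/1964 = 0.08605; RR = 5.88094
OR/RR = 10.88142 / 5.88094 = 1.85028
The outcome is not rare, so the OR lies further from 1 than the RR.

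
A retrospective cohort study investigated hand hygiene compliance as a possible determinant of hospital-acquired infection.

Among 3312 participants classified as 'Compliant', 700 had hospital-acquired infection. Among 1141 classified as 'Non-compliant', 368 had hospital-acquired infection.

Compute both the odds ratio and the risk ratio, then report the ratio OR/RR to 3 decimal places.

0.859

From the description: a = 700, b = 2612, c = 368, d = 773.
OR = (700·773)/(2612·368) = 541100/961216 = 0.56293
Risk in exposed = 700/3312 = 0.21135; risk in unexposed = 368/1141 = 0.32252; RR = 0.65531
OR/RR = 0.56293 / 0.65531 = 0.85904
The outcome is not rare, so the OR lies further from 1 than the RR.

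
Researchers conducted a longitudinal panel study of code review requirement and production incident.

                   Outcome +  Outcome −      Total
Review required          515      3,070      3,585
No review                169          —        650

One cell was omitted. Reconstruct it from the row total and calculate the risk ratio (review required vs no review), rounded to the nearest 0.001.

The missing cell is in the unexposed row: 650 − 169 = 481.
So a = 515, b = 3070, c = 169, d = 481.
RR = [a/(a+b)] / [c/(c+d)] = (515/3585) / (169/650) = 0.14365/0.26000 = 0.55252

0.553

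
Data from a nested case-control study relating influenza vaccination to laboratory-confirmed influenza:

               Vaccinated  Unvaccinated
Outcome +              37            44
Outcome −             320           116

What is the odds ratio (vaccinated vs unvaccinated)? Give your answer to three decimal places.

0.305

Reading the table with exposure as columns: a = 37 (Vaccinated, case), b = 320 (Vaccinated, non-case), c = 44 (Unvaccinated, case), d = 116.
OR = (a·d)/(b·c) = (37 × 116) / (320 × 44) = 4292 / 14080 = 0.30483
Exposure is associated with lower odds of laboratory-confirmed influenza (OR = 0.30 < 1).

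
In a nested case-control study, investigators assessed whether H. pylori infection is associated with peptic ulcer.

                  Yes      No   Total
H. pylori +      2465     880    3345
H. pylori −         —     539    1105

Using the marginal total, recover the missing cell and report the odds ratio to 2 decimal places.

The missing cell is in the unexposed row: 1105 − 539 = 566.
So a = 2465, b = 880, c = 566, d = 539.
OR = (a·d)/(b·c) = (2465 × 539) / (880 × 566) = 1328635 / 498080 = 2.66751

2.67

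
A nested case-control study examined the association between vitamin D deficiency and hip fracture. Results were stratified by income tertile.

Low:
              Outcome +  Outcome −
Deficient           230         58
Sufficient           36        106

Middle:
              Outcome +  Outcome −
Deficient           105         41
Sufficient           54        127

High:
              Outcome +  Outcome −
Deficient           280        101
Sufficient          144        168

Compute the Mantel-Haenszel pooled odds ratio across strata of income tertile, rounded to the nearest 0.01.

5.07

OR_MH = Σ(aᵢdᵢ/nᵢ) / Σ(bᵢcᵢ/nᵢ), where nᵢ is the stratum total.
Stratum 1 (Low): n = 430; a·d/n = 230·106/430 = 56.6977; b·c/n = 58·36/430 = 4.8558
Stratum 2 (Middle): n = 327; a·d/n = 105·127/327 = 40.7798; b·c/n = 41·54/327 = 6.7706
Stratum 3 (High): n = 693; a·d/n = 280·168/693 = 67.8788; b·c/n = 101·144/693 = 20.9870
OR_MH = (56.6977 + 40.7798 + 67.8788) / (4.8558 + 6.7706 + 20.9870) = 165.3563 / 32.6135 = 5.07018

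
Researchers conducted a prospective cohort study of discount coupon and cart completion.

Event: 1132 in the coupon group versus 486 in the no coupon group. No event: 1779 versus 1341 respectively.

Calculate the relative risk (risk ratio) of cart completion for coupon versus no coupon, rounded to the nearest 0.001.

From the description: a = 1132, b = 1779, c = 486, d = 1341.
Risk in exposed = 1132/2911 = 0.38887; risk in unexposed = 486/1827 = 0.26601.
RR = 0.38887 / 0.26601 = 1.46186
The risk among the exposed is 1.46 times that among the unexposed.

1.462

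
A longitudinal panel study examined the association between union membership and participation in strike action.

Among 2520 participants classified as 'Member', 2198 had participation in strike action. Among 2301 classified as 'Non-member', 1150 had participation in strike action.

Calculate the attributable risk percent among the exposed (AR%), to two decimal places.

From the description: a = 2198, b = 322, c = 1150, d = 1151.
Risk in exposed = 2198/2520 = 0.87222; risk in unexposed = 1150/2301 = 0.49978.
RR = 0.87222/0.49978 = 1.74520
AR% = (RR − 1)/RR × 100 = (1.74520 − 1)/1.74520 × 100 = 42.7001%

42.70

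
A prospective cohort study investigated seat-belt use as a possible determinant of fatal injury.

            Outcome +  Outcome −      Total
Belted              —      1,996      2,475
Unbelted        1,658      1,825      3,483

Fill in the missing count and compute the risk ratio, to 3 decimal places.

The missing cell is in the exposed row: 2475 − 1996 = 479.
So a = 479, b = 1996, c = 1658, d = 1825.
RR = [a/(a+b)] / [c/(c+d)] = (479/2475) / (1658/3483) = 0.19354/0.47603 = 0.40656

0.407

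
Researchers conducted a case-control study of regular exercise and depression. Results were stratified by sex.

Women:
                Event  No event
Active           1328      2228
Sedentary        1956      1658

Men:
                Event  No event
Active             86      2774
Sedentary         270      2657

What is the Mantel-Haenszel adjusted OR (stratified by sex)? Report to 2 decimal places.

OR_MH = Σ(aᵢdᵢ/nᵢ) / Σ(bᵢcᵢ/nᵢ), where nᵢ is the stratum total.
Stratum 1 (Women): n = 7170; a·d/n = 1328·1658/7170 = 307.0884; b·c/n = 2228·1956/7170 = 607.8059
Stratum 2 (Men): n = 5787; a·d/n = 86·2657/5787 = 39.4854; b·c/n = 2774·270/5787 = 129.4246
OR_MH = (307.0884 + 39.4854) / (607.8059 + 129.4246) = 346.5738 / 737.2304 = 0.47010

0.47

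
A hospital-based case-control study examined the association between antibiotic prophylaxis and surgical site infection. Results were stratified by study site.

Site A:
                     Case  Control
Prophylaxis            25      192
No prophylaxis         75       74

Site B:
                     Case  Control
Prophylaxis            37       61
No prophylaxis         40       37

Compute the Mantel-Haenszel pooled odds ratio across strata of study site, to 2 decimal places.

0.24

OR_MH = Σ(aᵢdᵢ/nᵢ) / Σ(bᵢcᵢ/nᵢ), where nᵢ is the stratum total.
Stratum 1 (Site A): n = 366; a·d/n = 25·74/366 = 5.0546; b·c/n = 192·75/366 = 39.3443
Stratum 2 (Site B): n = 175; a·d/n = 37·37/175 = 7.8229; b·c/n = 61·40/175 = 13.9429
OR_MH = (5.0546 + 7.8229) / (39.3443 + 13.9429) = 12.8775 / 53.2871 = 0.24166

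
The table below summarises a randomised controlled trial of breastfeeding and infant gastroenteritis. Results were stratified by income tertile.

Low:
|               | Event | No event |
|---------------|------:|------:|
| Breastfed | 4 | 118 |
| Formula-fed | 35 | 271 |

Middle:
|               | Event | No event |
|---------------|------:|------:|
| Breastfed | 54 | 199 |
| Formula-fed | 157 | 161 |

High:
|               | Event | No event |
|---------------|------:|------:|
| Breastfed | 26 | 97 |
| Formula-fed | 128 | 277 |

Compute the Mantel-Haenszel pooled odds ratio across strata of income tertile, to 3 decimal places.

OR_MH = Σ(aᵢdᵢ/nᵢ) / Σ(bᵢcᵢ/nᵢ), where nᵢ is the stratum total.
Stratum 1 (Low): n = 428; a·d/n = 4·271/428 = 2.5327; b·c/n = 118·35/428 = 9.6495
Stratum 2 (Middle): n = 571; a·d/n = 54·161/571 = 15.2259; b·c/n = 199·157/571 = 54.7163
Stratum 3 (High): n = 528; a·d/n = 26·277/528 = 13.6402; b·c/n = 97·128/528 = 23.5152
OR_MH = (2.5327 + 15.2259 + 13.6402) / (9.6495 + 54.7163 + 23.5152) = 31.3988 / 87.8810 = 0.35729

0.357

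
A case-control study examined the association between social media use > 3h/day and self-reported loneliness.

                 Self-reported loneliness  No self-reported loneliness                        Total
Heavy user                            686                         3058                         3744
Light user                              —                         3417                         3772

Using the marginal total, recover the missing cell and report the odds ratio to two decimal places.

The missing cell is in the unexposed row: 3772 − 3417 = 355.
So a = 686, b = 3058, c = 355, d = 3417.
OR = (a·d)/(b·c) = (686 × 3417) / (3058 × 355) = 2344062 / 1085590 = 2.15925

2.16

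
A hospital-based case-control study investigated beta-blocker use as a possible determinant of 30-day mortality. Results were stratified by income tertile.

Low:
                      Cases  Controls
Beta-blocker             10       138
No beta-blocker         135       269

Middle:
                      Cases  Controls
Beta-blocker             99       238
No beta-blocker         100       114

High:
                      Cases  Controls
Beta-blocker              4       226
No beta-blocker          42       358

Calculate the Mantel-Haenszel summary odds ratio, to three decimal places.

0.300

OR_MH = Σ(aᵢdᵢ/nᵢ) / Σ(bᵢcᵢ/nᵢ), where nᵢ is the stratum total.
Stratum 1 (Low): n = 552; a·d/n = 10·269/552 = 4.8732; b·c/n = 138·135/552 = 33.7500
Stratum 2 (Middle): n = 551; a·d/n = 99·114/551 = 20.4828; b·c/n = 238·100/551 = 43.1942
Stratum 3 (High): n = 630; a·d/n = 4·358/630 = 2.2730; b·c/n = 226·42/630 = 15.0667
OR_MH = (4.8732 + 20.4828 + 2.2730) / (33.7500 + 43.1942 + 15.0667) = 27.6290 / 92.0109 = 0.30028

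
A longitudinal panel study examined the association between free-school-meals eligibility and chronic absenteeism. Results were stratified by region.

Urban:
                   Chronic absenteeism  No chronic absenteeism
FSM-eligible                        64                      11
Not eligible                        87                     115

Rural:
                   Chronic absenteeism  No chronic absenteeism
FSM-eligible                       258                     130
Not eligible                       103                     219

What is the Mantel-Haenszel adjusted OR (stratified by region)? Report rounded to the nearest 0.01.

4.76

OR_MH = Σ(aᵢdᵢ/nᵢ) / Σ(bᵢcᵢ/nᵢ), where nᵢ is the stratum total.
Stratum 1 (Urban): n = 277; a·d/n = 64·115/277 = 26.5704; b·c/n = 11·87/277 = 3.4549
Stratum 2 (Rural): n = 710; a·d/n = 258·219/710 = 79.5803; b·c/n = 130·103/710 = 18.8592
OR_MH = (26.5704 + 79.5803) / (3.4549 + 18.8592) = 106.1507 / 22.3140 = 4.75713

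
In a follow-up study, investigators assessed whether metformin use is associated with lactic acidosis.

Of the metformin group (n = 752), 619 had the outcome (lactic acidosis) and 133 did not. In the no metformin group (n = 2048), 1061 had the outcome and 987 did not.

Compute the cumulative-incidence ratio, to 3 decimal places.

From the description: a = 619, b = 133, c = 1061, d = 987.
Risk in exposed = 619/752 = 0.82314; risk in unexposed = 1061/2048 = 0.51807.
RR = 0.82314 / 0.51807 = 1.58887
The risk among the exposed is 1.59 times that among the unexposed.

1.589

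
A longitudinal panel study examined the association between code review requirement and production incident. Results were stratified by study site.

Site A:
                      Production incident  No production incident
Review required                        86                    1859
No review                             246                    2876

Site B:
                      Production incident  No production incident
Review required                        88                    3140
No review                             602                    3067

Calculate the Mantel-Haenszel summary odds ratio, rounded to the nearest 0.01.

0.24

OR_MH = Σ(aᵢdᵢ/nᵢ) / Σ(bᵢcᵢ/nᵢ), where nᵢ is the stratum total.
Stratum 1 (Site A): n = 5067; a·d/n = 86·2876/5067 = 48.8131; b·c/n = 1859·246/5067 = 90.2534
Stratum 2 (Site B): n = 6897; a·d/n = 88·3067/6897 = 39.1324; b·c/n = 3140·602/6897 = 274.0728
OR_MH = (48.8131 + 39.1324) / (90.2534 + 274.0728) = 87.9455 / 364.3262 = 0.24139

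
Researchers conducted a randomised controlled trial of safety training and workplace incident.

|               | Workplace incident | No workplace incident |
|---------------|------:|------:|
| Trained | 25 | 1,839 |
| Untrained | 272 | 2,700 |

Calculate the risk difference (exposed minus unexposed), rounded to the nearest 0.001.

-0.078

Cells: a = 25, b = 1839, c = 272, d = 2700.
Risk in exposed = 25/1864 = 0.013412; risk in unexposed = 272/2972 = 0.091521.
Risk difference = 0.013412 − 0.091521 = -0.078109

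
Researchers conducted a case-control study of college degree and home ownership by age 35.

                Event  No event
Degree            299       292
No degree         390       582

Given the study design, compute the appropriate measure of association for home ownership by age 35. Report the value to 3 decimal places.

Cells: a = 299, b = 292, c = 390, d = 582.
This is a case-control study: participants were sampled on outcome status, so risks in the source population cannot be estimated directly — relative risk is not valid here. The odds ratio is the appropriate measure.
OR = (a·d)/(b·c) = (299 × 582) / (292 × 390) = 174018 / 113880 = 1.52808

1.528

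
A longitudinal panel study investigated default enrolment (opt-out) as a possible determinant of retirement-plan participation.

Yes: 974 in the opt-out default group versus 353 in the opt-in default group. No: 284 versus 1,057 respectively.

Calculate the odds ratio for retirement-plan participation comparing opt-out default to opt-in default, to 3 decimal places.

10.269

From the description: a = 974, b = 284, c = 353, d = 1057.
OR = (a·d)/(b·c) = (974 × 1057) / (284 × 353) = 1029518 / 100252 = 10.26930
The odds of retirement-plan participation are about 10.27 times as high in the opt-out default group.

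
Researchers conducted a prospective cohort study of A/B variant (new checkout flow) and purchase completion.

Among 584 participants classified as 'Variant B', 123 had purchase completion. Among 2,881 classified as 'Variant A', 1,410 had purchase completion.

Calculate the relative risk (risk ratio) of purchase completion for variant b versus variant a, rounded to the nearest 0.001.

0.430

From the description: a = 123, b = 461, c = 1410, d = 1471.
Risk in exposed = 123/584 = 0.21062; risk in unexposed = 1410/2881 = 0.48941.
RR = 0.21062 / 0.48941 = 0.43034
The risk is 57% lower among the exposed than among the unexposed.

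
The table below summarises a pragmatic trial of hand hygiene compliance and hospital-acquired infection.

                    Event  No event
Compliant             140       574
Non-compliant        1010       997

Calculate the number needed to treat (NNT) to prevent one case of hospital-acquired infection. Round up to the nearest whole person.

Risk in treated group = 140/714 = 0.19608; risk in control = 1010/2007 = 0.50324.
Absolute risk reduction = 0.50324 − 0.19608 = 0.30716
NNT = 1 / ARR = 1 / 0.30716 = 3.256 → round up → 4

4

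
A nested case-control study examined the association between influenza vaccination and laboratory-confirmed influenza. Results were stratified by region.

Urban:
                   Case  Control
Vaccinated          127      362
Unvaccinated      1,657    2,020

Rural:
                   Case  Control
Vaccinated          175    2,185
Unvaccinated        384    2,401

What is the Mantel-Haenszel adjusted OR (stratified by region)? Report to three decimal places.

OR_MH = Σ(aᵢdᵢ/nᵢ) / Σ(bᵢcᵢ/nᵢ), where nᵢ is the stratum total.
Stratum 1 (Urban): n = 4166; a·d/n = 127·2020/4166 = 61.5795; b·c/n = 362·1657/4166 = 143.9832
Stratum 2 (Rural): n = 5145; a·d/n = 175·2401/5145 = 81.6667; b·c/n = 2185·384/5145 = 163.0787
OR_MH = (61.5795 + 81.6667) / (143.9832 + 163.0787) = 143.2461 / 307.0619 = 0.46651

0.467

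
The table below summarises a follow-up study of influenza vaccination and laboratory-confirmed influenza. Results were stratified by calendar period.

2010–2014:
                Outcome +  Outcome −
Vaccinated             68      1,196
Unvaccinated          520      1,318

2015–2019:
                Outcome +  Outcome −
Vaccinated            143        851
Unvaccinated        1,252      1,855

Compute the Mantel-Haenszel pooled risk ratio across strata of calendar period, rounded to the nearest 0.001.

RR_MH = Σ(aᵢ·n₀ᵢ/nᵢ) / Σ(cᵢ·n₁ᵢ/nᵢ), with n₁ᵢ = aᵢ+bᵢ (exposed), n₀ᵢ = cᵢ+dᵢ (unexposed), nᵢ = n₁ᵢ+n₀ᵢ.
Stratum 1 (2010–2014): n₁ = 1264, n₀ = 1838, n = 3102; a·n₀/n = 68·1838/3102 = 40.2914; c·n₁/n = 520·1264/3102 = 211.8891
Stratum 2 (2015–2019): n₁ = 994, n₀ = 3107, n = 4101; a·n₀/n = 143·3107/4101 = 108.3397; c·n₁/n = 1252·994/4101 = 303.4596
RR_MH = (40.2914 + 108.3397) / (211.8891 + 303.4596) = 148.6311 / 515.3487 = 0.28841

0.288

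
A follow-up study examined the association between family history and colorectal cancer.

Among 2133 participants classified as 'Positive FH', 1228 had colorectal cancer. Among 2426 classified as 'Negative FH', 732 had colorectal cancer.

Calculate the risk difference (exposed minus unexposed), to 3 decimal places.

From the description: a = 1228, b = 905, c = 732, d = 1694.
Risk in exposed = 1228/2133 = 0.575715; risk in unexposed = 732/2426 = 0.301731.
Risk difference = 0.575715 − 0.301731 = 0.273984

0.274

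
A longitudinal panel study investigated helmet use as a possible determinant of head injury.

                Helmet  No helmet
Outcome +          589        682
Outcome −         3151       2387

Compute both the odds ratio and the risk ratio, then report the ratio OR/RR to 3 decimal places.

0.923

Reading the table with exposure as columns: a = 589 (Helmet, case), b = 3151 (Helmet, non-case), c = 682 (No helmet, case), d = 2387.
OR = (589·2387)/(3151·682) = 1405943/2148982 = 0.65424
Risk in exposed = 589/3740 = 0.15749; risk in unexposed = 682/3069 = 0.22222; RR = 0.70869
OR/RR = 0.65424 / 0.70869 = 0.92316
The outcome is not rare, so the OR lies further from 1 than the RR.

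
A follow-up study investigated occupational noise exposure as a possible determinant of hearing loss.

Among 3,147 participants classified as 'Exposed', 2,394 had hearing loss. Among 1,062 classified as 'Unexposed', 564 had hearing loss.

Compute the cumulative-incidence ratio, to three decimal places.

From the description: a = 2394, b = 753, c = 564, d = 498.
Risk in exposed = 2394/3147 = 0.76072; risk in unexposed = 564/1062 = 0.53107.
RR = 0.76072 / 0.53107 = 1.43243
The risk among the exposed is 1.43 times that among the unexposed.

1.432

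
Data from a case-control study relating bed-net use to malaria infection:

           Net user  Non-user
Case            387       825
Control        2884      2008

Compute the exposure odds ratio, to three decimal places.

0.327

Reading the table with exposure as columns: a = 387 (Net user, case), b = 2884 (Net user, non-case), c = 825 (Non-user, case), d = 2008.
OR = (a·d)/(b·c) = (387 × 2008) / (2884 × 825) = 777096 / 2379300 = 0.32661
Exposure is associated with lower odds of malaria infection (OR = 0.33 < 1).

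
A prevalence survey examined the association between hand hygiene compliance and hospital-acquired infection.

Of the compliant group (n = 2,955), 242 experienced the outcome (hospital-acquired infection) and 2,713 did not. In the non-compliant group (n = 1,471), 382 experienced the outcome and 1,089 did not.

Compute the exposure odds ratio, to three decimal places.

0.254

From the description: a = 242, b = 2713, c = 382, d = 1089.
OR = (a·d)/(b·c) = (242 × 1089) / (2713 × 382) = 263538 / 1036366 = 0.25429
Exposure is associated with lower odds of hospital-acquired infection (OR = 0.25 < 1).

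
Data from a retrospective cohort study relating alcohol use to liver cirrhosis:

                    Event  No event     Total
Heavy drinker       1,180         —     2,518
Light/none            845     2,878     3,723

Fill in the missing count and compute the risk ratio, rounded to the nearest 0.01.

2.06

The missing cell is in the exposed row: 2518 − 1180 = 1338.
So a = 1180, b = 1338, c = 845, d = 2878.
RR = [a/(a+b)] / [c/(c+d)] = (1180/2518) / (845/3723) = 0.46863/0.22697 = 2.06473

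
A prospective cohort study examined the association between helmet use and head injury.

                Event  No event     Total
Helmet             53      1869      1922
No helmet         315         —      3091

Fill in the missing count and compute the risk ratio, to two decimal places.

The missing cell is in the unexposed row: 3091 − 315 = 2776.
So a = 53, b = 1869, c = 315, d = 2776.
RR = [a/(a+b)] / [c/(c+d)] = (53/1922) / (315/3091) = 0.02758/0.10191 = 0.27059

0.27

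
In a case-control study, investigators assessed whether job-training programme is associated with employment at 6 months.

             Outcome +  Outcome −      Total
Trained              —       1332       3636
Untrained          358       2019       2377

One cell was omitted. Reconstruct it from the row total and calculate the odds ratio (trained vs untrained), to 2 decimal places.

The missing cell is in the exposed row: 3636 − 1332 = 2304.
So a = 2304, b = 1332, c = 358, d = 2019.
OR = (a·d)/(b·c) = (2304 × 2019) / (1332 × 358) = 4651776 / 476856 = 9.75510

9.76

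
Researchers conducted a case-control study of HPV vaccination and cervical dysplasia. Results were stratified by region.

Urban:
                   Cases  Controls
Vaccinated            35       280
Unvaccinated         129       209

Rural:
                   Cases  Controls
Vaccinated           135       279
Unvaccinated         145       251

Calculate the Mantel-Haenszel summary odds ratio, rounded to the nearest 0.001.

OR_MH = Σ(aᵢdᵢ/nᵢ) / Σ(bᵢcᵢ/nᵢ), where nᵢ is the stratum total.
Stratum 1 (Urban): n = 653; a·d/n = 35·209/653 = 11.2021; b·c/n = 280·129/653 = 55.3139
Stratum 2 (Rural): n = 810; a·d/n = 135·251/810 = 41.8333; b·c/n = 279·145/810 = 49.9444
OR_MH = (11.2021 + 41.8333) / (55.3139 + 49.9444) = 53.0355 / 105.2584 = 0.50386

0.504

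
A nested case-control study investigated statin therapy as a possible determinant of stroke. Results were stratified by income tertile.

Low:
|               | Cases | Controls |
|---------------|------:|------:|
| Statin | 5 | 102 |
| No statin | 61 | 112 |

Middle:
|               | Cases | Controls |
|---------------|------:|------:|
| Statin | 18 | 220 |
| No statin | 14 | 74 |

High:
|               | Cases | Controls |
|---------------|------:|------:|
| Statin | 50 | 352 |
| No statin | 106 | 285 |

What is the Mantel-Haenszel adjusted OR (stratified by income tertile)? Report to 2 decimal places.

OR_MH = Σ(aᵢdᵢ/nᵢ) / Σ(bᵢcᵢ/nᵢ), where nᵢ is the stratum total.
Stratum 1 (Low): n = 280; a·d/n = 5·112/280 = 2.0000; b·c/n = 102·61/280 = 22.2214
Stratum 2 (Middle): n = 326; a·d/n = 18·74/326 = 4.0859; b·c/n = 220·14/326 = 9.4479
Stratum 3 (High): n = 793; a·d/n = 50·285/793 = 17.9697; b·c/n = 352·106/793 = 47.0517
OR_MH = (2.0000 + 4.0859 + 17.9697) / (22.2214 + 9.4479 + 47.0517) = 24.0556 / 78.7210 = 0.30558

0.31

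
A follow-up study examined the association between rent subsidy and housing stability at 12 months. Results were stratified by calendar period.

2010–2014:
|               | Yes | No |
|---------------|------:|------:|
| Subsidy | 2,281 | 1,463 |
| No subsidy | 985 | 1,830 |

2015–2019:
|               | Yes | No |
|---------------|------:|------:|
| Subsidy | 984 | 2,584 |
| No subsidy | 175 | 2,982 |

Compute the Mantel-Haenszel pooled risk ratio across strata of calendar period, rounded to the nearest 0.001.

2.199

RR_MH = Σ(aᵢ·n₀ᵢ/nᵢ) / Σ(cᵢ·n₁ᵢ/nᵢ), with n₁ᵢ = aᵢ+bᵢ (exposed), n₀ᵢ = cᵢ+dᵢ (unexposed), nᵢ = n₁ᵢ+n₀ᵢ.
Stratum 1 (2010–2014): n₁ = 3744, n₀ = 2815, n = 6559; a·n₀/n = 2281·2815/6559 = 978.9625; c·n₁/n = 985·3744/6559 = 562.2564
Stratum 2 (2015–2019): n₁ = 3568, n₀ = 3157, n = 6725; a·n₀/n = 984·3157/6725 = 461.9313; c·n₁/n = 175·3568/6725 = 92.8476
RR_MH = (978.9625 + 461.9313) / (562.2564 + 92.8476) = 1440.8938 / 655.1040 = 2.19949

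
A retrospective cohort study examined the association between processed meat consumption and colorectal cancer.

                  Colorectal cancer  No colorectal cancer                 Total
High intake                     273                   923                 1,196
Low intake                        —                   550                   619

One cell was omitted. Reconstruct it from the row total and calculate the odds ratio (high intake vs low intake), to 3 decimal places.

2.358

The missing cell is in the unexposed row: 619 − 550 = 69.
So a = 273, b = 923, c = 69, d = 550.
OR = (a·d)/(b·c) = (273 × 550) / (923 × 69) = 150150 / 63687 = 2.35762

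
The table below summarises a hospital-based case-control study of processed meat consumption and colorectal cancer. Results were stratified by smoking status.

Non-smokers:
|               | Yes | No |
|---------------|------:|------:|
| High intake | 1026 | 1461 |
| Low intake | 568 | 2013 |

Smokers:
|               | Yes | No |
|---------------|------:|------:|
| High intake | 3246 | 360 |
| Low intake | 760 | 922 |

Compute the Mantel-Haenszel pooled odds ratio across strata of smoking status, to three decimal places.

4.518

OR_MH = Σ(aᵢdᵢ/nᵢ) / Σ(bᵢcᵢ/nᵢ), where nᵢ is the stratum total.
Stratum 1 (Non-smokers): n = 5068; a·d/n = 1026·2013/5068 = 407.5253; b·c/n = 1461·568/5068 = 163.7427
Stratum 2 (Smokers): n = 5288; a·d/n = 3246·922/5288 = 565.9629; b·c/n = 360·760/5288 = 51.7398
OR_MH = (407.5253 + 565.9629) / (163.7427 + 51.7398) = 973.4882 / 215.4825 = 4.51771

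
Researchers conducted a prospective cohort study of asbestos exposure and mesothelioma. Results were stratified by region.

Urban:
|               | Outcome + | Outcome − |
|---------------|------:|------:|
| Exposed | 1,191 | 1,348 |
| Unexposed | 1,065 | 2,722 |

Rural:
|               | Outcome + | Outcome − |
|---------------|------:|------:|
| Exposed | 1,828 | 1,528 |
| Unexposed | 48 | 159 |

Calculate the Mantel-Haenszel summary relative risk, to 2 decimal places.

1.73

RR_MH = Σ(aᵢ·n₀ᵢ/nᵢ) / Σ(cᵢ·n₁ᵢ/nᵢ), with n₁ᵢ = aᵢ+bᵢ (exposed), n₀ᵢ = cᵢ+dᵢ (unexposed), nᵢ = n₁ᵢ+n₀ᵢ.
Stratum 1 (Urban): n₁ = 2539, n₀ = 3787, n = 6326; a·n₀/n = 1191·3787/6326 = 712.9809; c·n₁/n = 1065·2539/6326 = 427.4478
Stratum 2 (Rural): n₁ = 3356, n₀ = 207, n = 3563; a·n₀/n = 1828·207/3563 = 106.2015; c·n₁/n = 48·3356/3563 = 45.2113
RR_MH = (712.9809 + 106.2015) / (427.4478 + 45.2113) = 819.1824 / 472.6592 = 1.73314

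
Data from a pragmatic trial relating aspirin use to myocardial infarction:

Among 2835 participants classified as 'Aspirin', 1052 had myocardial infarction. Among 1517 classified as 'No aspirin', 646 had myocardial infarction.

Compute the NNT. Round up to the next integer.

19

Risk in treated group = 1052/2835 = 0.37108; risk in control = 646/1517 = 0.42584.
Absolute risk reduction = 0.42584 − 0.37108 = 0.05476
NNT = 1 / ARR = 1 / 0.05476 = 18.260 → round up → 19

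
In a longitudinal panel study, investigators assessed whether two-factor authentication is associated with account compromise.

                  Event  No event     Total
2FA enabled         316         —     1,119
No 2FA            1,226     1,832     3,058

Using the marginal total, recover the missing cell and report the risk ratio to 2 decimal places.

0.70

The missing cell is in the exposed row: 1119 − 316 = 803.
So a = 316, b = 803, c = 1226, d = 1832.
RR = [a/(a+b)] / [c/(c+d)] = (316/1119) / (1226/3058) = 0.28239/0.40092 = 0.70438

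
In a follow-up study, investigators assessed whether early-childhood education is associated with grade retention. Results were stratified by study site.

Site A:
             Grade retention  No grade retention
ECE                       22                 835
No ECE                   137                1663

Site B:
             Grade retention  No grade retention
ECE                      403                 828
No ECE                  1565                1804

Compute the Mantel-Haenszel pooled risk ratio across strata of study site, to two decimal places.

RR_MH = Σ(aᵢ·n₀ᵢ/nᵢ) / Σ(cᵢ·n₁ᵢ/nᵢ), with n₁ᵢ = aᵢ+bᵢ (exposed), n₀ᵢ = cᵢ+dᵢ (unexposed), nᵢ = n₁ᵢ+n₀ᵢ.
Stratum 1 (Site A): n₁ = 857, n₀ = 1800, n = 2657; a·n₀/n = 22·1800/2657 = 14.9040; c·n₁/n = 137·857/2657 = 44.1886
Stratum 2 (Site B): n₁ = 1231, n₀ = 3369, n = 4600; a·n₀/n = 403·3369/4600 = 295.1537; c·n₁/n = 1565·1231/4600 = 418.8076
RR_MH = (14.9040 + 295.1537) / (44.1886 + 418.8076) = 310.0577 / 462.9962 = 0.66968

0.67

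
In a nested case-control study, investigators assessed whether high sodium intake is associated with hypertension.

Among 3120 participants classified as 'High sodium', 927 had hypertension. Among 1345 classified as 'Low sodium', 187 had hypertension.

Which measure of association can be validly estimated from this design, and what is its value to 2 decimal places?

From the description: a = 927, b = 2193, c = 187, d = 1158.
This is a nested case-control study: participants were sampled on outcome status, so risks in the source population cannot be estimated directly — relative risk is not valid here. The odds ratio is the appropriate measure.
OR = (a·d)/(b·c) = (927 × 1158) / (2193 × 187) = 1073466 / 410091 = 2.61763

2.62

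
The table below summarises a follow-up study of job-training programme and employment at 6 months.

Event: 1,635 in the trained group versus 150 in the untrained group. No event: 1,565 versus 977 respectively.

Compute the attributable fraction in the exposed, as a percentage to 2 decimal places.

73.95

From the description: a = 1635, b = 1565, c = 150, d = 977.
Risk in exposed = 1635/3200 = 0.51094; risk in unexposed = 150/1127 = 0.13310.
RR = 0.51094/0.13310 = 3.83884
AR% = (RR − 1)/RR × 100 = (3.83884 − 1)/3.83884 × 100 = 73.9505%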